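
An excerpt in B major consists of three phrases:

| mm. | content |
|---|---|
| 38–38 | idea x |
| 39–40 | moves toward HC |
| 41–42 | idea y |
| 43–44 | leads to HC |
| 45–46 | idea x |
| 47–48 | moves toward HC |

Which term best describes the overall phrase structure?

The final phrase closes with a half cadence, which is not stronger than the preceding half cadence; the 3 phrases lack an overall antecedent–consequent design and so form a phrase group.

phrase group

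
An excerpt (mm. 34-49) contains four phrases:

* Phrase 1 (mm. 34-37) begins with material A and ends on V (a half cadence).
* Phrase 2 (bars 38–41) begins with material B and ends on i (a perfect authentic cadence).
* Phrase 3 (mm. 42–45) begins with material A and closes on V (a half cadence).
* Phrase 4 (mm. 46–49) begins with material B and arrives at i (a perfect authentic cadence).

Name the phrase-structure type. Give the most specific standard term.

The cadence pattern HC–PAC–HC–PAC is weak–strong twice, and phrases 3–4 restate phrases 1–2: a period heard twice, not a double period (which would end weakly at phrase 2).

repeated period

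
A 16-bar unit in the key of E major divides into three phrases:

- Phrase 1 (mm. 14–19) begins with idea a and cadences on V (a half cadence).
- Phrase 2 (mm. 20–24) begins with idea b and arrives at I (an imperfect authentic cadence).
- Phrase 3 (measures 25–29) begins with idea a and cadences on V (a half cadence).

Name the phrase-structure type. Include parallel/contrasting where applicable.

The final phrase closes with a half cadence, which is not stronger than the preceding imperfect authentic cadence; the 3 phrases lack an overall antecedent–consequent design and so form a phrase group.

phrase group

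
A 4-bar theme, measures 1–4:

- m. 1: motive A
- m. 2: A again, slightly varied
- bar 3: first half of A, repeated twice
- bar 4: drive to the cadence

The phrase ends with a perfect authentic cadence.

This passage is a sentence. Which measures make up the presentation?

measures 1–2

The presentation of a sentence is the basic idea (measure 1) plus its repetition (m. 2); the presentation is therefore measures 1–2.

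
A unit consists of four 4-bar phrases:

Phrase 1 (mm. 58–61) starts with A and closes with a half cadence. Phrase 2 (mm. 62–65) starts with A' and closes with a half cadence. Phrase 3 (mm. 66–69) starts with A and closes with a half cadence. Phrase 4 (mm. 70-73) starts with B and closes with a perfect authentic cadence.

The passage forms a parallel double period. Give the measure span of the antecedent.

measures 58–65

In a double period the first pair of phrases (ending half cadence) is the large antecedent and the second pair (ending perfect authentic cadence) is the large consequent; the antecedent is measures 58–65.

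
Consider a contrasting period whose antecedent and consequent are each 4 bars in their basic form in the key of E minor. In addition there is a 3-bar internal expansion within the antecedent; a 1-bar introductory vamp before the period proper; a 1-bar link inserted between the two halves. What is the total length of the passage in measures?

Basic contrasting period: 4 + 4 = 8 bars.
8 (basic form) + 3 (internal expansion) + 1 (introduction) + 1 (link) = 13.

13 measures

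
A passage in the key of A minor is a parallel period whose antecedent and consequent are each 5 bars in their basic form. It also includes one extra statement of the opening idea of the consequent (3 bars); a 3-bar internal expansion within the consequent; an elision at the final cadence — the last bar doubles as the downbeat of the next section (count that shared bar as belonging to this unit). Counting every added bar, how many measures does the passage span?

Basic parallel period: 5 + 5 = 10 bars.
10 (basic form) + 3 (extra statement) + 3 (internal expansion) = 16.
The elision shares a bar with the next section but does not change this unit's count.

16 measures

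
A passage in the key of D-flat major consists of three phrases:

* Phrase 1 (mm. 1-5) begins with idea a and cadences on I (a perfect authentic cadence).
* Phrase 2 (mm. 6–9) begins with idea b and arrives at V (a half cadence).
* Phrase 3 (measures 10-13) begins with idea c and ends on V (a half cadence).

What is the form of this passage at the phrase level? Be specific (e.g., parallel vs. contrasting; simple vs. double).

The final phrase closes with a half cadence, which is not stronger than the preceding half cadence; the 3 phrases lack an overall antecedent–consequent design and so form a phrase group.

phrase group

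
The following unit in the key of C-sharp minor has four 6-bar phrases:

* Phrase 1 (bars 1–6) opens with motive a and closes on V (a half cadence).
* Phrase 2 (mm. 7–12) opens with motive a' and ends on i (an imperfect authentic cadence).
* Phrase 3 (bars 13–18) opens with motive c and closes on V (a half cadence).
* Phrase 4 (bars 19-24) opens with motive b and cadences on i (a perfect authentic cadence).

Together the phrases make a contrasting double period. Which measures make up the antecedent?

measures 1–12

In a double period the first pair of phrases (ending imperfect authentic cadence) is the large antecedent and the second pair (ending perfect authentic cadence) is the large consequent; the antecedent is measures 1–12.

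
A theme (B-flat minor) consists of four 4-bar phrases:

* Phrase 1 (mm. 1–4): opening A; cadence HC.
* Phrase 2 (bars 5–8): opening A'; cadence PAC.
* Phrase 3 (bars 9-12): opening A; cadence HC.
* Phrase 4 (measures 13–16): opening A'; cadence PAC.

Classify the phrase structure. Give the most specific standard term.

The cadence pattern HC–PAC–HC–PAC is weak–strong twice, and phrases 3–4 restate phrases 1–2: a period heard twice, not a double period (which would end weakly at phrase 2).

repeated period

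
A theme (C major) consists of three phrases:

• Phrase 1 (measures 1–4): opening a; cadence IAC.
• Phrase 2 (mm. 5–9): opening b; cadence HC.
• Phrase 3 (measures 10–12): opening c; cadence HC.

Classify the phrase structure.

phrase group

The final phrase closes with a half cadence, which is not stronger than the preceding half cadence; the 3 phrases lack an overall antecedent–consequent design and so form a phrase group.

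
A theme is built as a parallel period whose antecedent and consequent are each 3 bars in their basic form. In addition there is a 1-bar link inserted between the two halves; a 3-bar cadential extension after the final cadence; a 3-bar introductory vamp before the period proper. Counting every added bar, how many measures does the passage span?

Basic parallel period: 3 + 3 = 6 bars.
6 (basic form) + 1 (link) + 3 (cadential extension) + 3 (introduction) = 13.

13 measures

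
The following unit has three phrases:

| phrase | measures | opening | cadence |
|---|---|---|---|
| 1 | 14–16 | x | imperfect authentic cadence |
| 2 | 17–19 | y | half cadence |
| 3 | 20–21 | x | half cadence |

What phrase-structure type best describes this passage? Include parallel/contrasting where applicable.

phrase group

The final phrase closes with a half cadence, which is not stronger than the preceding half cadence; the 3 phrases lack an overall antecedent–consequent design and so form a phrase group.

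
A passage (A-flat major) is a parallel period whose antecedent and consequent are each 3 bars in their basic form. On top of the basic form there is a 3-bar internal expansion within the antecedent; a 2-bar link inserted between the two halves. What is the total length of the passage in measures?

Basic parallel period: 3 + 3 = 6 bars.
6 (basic form) + 3 (internal expansion) + 2 (link) = 11.

11 measures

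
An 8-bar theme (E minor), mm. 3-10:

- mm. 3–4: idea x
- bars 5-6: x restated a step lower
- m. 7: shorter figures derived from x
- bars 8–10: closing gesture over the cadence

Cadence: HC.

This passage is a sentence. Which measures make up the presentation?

measures 3–6

The presentation of a sentence is the basic idea (mm. 3–4) plus its repetition (mm. 5–6); the presentation is therefore mm. 3-6.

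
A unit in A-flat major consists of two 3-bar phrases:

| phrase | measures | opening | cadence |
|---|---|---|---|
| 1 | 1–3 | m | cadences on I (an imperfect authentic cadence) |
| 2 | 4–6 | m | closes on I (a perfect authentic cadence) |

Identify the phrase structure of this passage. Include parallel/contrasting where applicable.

parallel period

Phrase 1 ends with an imperfect authentic cadence (weaker) and phrase 2 with a perfect authentic cadence (stronger): antecedent + consequent = a period.
The two phrases open with the same material (m / m), so the period is parallel.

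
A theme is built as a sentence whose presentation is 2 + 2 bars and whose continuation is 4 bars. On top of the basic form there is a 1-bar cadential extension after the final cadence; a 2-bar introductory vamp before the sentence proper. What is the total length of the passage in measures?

11 measures

Basic sentence: 2 + 2 + 4 = 8 bars.
8 (basic form) + 1 (cadential extension) + 2 (introduction) = 11.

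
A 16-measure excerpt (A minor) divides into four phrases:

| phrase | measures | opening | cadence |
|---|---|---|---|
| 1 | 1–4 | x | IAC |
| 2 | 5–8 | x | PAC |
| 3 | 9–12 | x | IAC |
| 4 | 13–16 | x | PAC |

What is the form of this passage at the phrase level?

repeated period

The cadence pattern IAC–PAC–IAC–PAC is weak–strong twice, and phrases 3–4 restate phrases 1–2: a period heard twice, not a double period (which would end weakly at phrase 2).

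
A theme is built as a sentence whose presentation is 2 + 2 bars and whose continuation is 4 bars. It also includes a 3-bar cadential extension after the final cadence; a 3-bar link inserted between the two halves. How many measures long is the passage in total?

14 measures

Basic sentence: 2 + 2 + 4 = 8 bars.
8 (basic form) + 3 (cadential extension) + 3 (link) = 14.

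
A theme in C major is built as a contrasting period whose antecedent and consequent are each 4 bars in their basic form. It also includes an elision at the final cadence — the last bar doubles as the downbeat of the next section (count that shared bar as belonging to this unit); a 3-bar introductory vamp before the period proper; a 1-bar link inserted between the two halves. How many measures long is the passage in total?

Basic contrasting period: 4 + 4 = 8 bars.
8 (basic form) + 3 (introduction) + 1 (link) = 12.
The elision shares a bar with the next section but does not change this unit's count.

12 measures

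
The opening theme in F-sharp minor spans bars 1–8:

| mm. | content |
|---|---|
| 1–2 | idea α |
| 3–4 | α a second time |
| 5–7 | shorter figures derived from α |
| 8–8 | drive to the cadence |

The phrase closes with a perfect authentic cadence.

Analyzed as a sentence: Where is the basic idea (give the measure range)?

The presentation of a sentence is the basic idea (mm. 1–2) plus its repetition (mm. 3-4); the basic idea is therefore bars 1–2.

measures 1–2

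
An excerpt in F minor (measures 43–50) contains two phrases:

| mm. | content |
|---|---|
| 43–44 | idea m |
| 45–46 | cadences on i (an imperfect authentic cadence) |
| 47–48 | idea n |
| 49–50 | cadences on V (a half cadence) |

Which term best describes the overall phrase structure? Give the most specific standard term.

phrase group

The second phrase closes with a half cadence, which is not stronger than the first phrase's imperfect authentic cadence; without a weak→strong cadential pair there is no antecedent–consequent relationship, so this is a phrase group rather than a period.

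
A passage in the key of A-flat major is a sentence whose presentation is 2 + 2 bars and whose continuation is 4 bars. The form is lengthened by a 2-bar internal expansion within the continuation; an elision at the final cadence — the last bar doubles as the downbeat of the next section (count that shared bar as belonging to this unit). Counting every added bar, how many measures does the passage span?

Basic sentence: 2 + 2 + 4 = 8 bars.
8 (basic form) + 2 (internal expansion) = 10.
The elision shares a bar with the next section but does not change this unit's count.

10 measures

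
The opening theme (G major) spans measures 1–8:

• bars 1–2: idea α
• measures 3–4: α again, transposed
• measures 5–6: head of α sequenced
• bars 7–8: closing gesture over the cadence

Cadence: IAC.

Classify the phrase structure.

Basic idea (bars 1-2) + its repetition (mm. 3-4) form the presentation; fragmentation and cadence (bars 5-8) form the continuation — the 8-bar whole is a sentence.

sentence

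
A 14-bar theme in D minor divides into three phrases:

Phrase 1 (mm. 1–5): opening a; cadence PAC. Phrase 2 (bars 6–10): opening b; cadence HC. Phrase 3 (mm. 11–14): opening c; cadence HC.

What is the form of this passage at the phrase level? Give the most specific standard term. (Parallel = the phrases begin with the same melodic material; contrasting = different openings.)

phrase group

The final phrase closes with a half cadence, which is not stronger than the preceding half cadence; the 3 phrases lack an overall antecedent–consequent design and so form a phrase group.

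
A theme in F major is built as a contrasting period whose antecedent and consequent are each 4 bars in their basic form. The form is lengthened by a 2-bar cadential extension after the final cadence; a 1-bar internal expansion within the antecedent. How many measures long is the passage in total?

Basic contrasting period: 4 + 4 = 8 bars.
8 (basic form) + 2 (cadential extension) + 1 (internal expansion) = 11.

11 measures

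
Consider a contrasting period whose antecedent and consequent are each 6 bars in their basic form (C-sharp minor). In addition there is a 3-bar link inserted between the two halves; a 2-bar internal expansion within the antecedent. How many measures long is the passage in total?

Basic contrasting period: 6 + 6 = 12 bars.
12 (basic form) + 3 (link) + 2 (internal expansion) = 17.

17 measures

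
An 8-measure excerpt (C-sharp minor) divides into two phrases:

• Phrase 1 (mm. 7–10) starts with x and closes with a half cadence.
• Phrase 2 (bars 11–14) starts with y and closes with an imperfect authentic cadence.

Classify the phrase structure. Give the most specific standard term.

contrasting period

Phrase 1 ends with a half cadence (weaker) and phrase 2 with an imperfect authentic cadence (stronger): antecedent + consequent = a period.
The two phrases open with different material (x / y), so the period is contrasting.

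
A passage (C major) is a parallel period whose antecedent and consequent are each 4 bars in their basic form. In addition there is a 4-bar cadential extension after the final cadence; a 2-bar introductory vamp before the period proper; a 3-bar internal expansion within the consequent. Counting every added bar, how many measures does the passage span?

17 measures

Basic parallel period: 4 + 4 = 8 bars.
8 (basic form) + 4 (cadential extension) + 2 (introduction) + 3 (internal expansion) = 17.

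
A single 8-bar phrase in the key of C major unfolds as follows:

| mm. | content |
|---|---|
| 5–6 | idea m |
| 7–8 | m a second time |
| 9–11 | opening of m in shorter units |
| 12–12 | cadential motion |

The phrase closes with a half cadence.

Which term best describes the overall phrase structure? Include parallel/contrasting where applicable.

Basic idea (measures 5-6) + its repetition (mm. 7–8) form the presentation; fragmentation and cadence (mm. 9-12) form the continuation — the 8-bar whole is a sentence.

sentence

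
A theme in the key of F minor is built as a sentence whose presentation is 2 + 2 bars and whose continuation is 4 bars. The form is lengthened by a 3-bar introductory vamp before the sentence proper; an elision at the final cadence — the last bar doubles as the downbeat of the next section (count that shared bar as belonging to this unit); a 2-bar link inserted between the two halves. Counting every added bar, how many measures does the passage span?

13 measures

Basic sentence: 2 + 2 + 4 = 8 bars.
8 (basic form) + 3 (introduction) + 2 (link) = 13.
The elision shares a bar with the next section but does not change this unit's count.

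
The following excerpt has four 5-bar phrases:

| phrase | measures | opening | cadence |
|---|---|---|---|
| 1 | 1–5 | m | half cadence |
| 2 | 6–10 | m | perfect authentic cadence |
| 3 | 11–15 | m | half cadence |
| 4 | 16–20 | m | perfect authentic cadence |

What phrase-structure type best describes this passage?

The cadence pattern HC–PAC–HC–PAC is weak–strong twice, and phrases 3–4 restate phrases 1–2: a period heard twice, not a double period (which would end weakly at phrase 2).

repeated period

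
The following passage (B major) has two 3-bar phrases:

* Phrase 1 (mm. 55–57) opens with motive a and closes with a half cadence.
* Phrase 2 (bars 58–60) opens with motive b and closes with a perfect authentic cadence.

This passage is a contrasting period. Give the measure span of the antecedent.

measures 55–57

The antecedent is the phrase ending with the weaker cadence (half cadence, phrase 1) and the consequent the one ending more conclusively (perfect authentic cadence, phrase 2); the antecedent is bars 55–57.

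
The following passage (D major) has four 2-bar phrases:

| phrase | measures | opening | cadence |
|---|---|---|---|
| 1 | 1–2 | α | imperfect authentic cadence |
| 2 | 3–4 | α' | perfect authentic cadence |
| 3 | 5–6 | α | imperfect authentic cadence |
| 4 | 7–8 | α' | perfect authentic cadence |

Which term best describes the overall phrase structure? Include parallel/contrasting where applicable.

The cadence pattern IAC–PAC–IAC–PAC is weak–strong twice, and phrases 3–4 restate phrases 1–2: a period heard twice, not a double period (which would end weakly at phrase 2).

repeated period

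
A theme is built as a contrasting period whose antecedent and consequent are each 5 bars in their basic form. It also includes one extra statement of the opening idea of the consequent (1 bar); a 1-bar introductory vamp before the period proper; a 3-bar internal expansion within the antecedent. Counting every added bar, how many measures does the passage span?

15 measures

Basic contrasting period: 5 + 5 = 10 bars.
10 (basic form) + 1 (extra statement) + 1 (introduction) + 3 (internal expansion) = 15.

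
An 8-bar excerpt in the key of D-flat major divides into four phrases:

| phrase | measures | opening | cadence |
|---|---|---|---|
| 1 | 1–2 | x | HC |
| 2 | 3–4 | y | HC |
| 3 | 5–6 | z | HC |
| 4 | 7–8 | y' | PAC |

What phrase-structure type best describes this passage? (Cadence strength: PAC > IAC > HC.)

Four phrases in two halves: the first half (bars 1–4) ends with a half cadence, the second (measures 5-8) with a perfect authentic cadence — a large antecedent–consequent pair, i.e. a double period.
Phrase 3 begins with different material from phrase 1, making it contrasting.

contrasting double period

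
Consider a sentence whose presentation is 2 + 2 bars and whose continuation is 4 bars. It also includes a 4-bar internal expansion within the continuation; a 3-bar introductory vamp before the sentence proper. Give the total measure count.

15 measures

Basic sentence: 2 + 2 + 4 = 8 bars.
8 (basic form) + 4 (internal expansion) + 3 (introduction) = 15.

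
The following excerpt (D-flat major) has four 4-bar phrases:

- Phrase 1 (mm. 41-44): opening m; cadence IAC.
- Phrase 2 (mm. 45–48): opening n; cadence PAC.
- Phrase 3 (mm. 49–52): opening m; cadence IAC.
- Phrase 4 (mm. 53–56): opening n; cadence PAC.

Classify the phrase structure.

repeated period

The cadence pattern IAC–PAC–IAC–PAC is weak–strong twice, and phrases 3–4 restate phrases 1–2: a period heard twice, not a double period (which would end weakly at phrase 2).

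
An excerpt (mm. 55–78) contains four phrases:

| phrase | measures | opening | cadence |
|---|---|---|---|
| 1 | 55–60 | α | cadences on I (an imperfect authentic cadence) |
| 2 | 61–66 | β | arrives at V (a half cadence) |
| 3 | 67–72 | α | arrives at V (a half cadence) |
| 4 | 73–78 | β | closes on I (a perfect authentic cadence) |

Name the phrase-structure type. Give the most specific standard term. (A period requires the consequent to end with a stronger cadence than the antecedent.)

parallel double period

Four phrases in two halves: the first half (mm. 55–66) ends with a half cadence, the second (mm. 67–78) with a perfect authentic cadence — a large antecedent–consequent pair, i.e. a double period.
Phrase 3 begins with the same material as phrase 1, making it parallel.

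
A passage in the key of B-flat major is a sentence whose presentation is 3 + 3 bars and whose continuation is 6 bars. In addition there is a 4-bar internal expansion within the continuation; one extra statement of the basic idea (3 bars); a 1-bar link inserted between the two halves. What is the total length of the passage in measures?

Basic sentence: 3 + 3 + 6 = 12 bars.
12 (basic form) + 4 (internal expansion) + 3 (extra statement) + 1 (link) = 20.

20 measures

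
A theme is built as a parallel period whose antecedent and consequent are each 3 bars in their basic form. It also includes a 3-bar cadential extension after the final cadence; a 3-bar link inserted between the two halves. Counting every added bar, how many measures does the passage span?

12 measures

Basic parallel period: 3 + 3 = 6 bars.
6 (basic form) + 3 (cadential extension) + 3 (link) = 12.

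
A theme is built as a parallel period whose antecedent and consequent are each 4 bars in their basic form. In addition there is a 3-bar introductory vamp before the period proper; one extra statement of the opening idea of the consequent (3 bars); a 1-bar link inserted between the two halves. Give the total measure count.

15 measures

Basic parallel period: 4 + 4 = 8 bars.
8 (basic form) + 3 (introduction) + 3 (extra statement) + 1 (link) = 15.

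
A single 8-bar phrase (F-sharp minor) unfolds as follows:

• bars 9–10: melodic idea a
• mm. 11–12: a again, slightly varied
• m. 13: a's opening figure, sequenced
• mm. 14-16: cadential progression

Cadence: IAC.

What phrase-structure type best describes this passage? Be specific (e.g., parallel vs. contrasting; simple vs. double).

Basic idea (mm. 9–10) + its repetition (bars 11–12) form the presentation; fragmentation and cadence (mm. 13–16) form the continuation — the 8-bar whole is a sentence.

sentence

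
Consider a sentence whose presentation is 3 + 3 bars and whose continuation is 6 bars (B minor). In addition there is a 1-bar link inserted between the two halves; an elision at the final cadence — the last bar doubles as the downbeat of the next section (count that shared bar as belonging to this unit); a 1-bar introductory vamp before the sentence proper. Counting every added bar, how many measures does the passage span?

14 measures

Basic sentence: 3 + 3 + 6 = 12 bars.
12 (basic form) + 1 (link) + 1 (introduction) = 14.
The elision shares a bar with the next section but does not change this unit's count.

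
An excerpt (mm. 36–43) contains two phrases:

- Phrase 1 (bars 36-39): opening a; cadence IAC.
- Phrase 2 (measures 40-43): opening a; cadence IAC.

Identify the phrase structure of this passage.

repeated phrase

Both phrases have the same opening (a) and the same cadence (imperfect authentic cadence): the second is a restatement, not a consequent, so this is a repeated phrase rather than a period.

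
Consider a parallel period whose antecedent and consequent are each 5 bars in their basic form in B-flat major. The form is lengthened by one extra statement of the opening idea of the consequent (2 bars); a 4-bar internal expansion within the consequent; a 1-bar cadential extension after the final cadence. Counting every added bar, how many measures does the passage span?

17 measures

Basic parallel period: 5 + 5 = 10 bars.
10 (basic form) + 2 (extra statement) + 4 (internal expansion) + 1 (cadential extension) = 17.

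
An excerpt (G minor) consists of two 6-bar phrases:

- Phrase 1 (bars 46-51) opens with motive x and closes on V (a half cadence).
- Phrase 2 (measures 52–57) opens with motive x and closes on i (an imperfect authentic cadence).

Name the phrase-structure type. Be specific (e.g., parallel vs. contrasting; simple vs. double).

parallel period

Phrase 1 ends with a half cadence (weaker) and phrase 2 with an imperfect authentic cadence (stronger): antecedent + consequent = a period.
The two phrases open with the same material (x / x), so the period is parallel.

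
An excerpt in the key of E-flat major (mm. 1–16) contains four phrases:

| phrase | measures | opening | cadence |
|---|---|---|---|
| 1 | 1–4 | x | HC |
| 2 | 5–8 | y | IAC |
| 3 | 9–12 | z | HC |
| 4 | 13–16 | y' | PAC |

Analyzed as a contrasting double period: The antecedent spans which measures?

measures 1–8

In a double period the four phrases pair into a large antecedent (phrases 1–2, ending imperfect authentic cadence) and a large consequent (phrases 3–4, ending perfect authentic cadence). The antecedent spans bars 1-8.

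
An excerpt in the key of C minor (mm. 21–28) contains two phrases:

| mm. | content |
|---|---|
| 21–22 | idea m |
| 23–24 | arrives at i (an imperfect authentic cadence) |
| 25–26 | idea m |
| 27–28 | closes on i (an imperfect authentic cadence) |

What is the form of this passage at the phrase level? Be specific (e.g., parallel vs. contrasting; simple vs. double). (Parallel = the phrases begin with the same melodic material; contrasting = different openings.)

repeated phrase

Both phrases have the same opening (m) and the same cadence (imperfect authentic cadence): the second is a restatement, not a consequent, so this is a repeated phrase rather than a period.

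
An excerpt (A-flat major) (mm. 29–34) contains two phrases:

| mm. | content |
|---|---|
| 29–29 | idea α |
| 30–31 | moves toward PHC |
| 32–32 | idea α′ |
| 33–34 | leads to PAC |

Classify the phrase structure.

Phrase 1 ends with a Phrygian half cadence (weaker) and phrase 2 with a perfect authentic cadence (stronger): antecedent + consequent = a period.
The two phrases open with the same material (α / α′), so the period is parallel.

parallel period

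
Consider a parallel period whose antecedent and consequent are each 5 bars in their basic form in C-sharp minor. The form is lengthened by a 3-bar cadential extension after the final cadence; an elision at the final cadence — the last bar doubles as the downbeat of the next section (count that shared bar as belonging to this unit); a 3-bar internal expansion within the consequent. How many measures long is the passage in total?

16 measures

Basic parallel period: 5 + 5 = 10 bars.
10 (basic form) + 3 (cadential extension) + 3 (internal expansion) = 16.
The elision shares a bar with the next section but does not change this unit's count.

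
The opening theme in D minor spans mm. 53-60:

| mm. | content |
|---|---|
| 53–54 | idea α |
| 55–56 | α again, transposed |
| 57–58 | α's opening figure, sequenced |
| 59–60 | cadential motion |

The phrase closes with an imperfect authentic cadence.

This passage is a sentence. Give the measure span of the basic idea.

The presentation of a sentence is the basic idea (mm. 53–54) plus its repetition (mm. 55–56); the basic idea is therefore mm. 53–54.

measures 53–54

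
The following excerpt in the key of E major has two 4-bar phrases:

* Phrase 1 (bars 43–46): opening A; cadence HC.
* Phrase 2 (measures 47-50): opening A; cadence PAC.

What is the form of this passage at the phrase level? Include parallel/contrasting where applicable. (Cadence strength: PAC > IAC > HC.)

Phrase 1 ends with a half cadence (weaker) and phrase 2 with a perfect authentic cadence (stronger): antecedent + consequent = a period.
The two phrases open with the same material (A / A), so the period is parallel.

parallel period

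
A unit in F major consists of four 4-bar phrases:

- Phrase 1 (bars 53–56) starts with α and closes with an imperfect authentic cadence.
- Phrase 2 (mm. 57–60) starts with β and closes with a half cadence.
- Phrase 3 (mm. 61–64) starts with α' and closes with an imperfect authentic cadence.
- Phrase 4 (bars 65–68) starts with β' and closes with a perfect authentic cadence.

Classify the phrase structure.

parallel double period

Four phrases in two halves: the first half (measures 53–60) ends with a half cadence, the second (mm. 61–68) with a perfect authentic cadence — a large antecedent–consequent pair, i.e. a double period.
Phrase 3 begins with the same material as phrase 1, making it parallel.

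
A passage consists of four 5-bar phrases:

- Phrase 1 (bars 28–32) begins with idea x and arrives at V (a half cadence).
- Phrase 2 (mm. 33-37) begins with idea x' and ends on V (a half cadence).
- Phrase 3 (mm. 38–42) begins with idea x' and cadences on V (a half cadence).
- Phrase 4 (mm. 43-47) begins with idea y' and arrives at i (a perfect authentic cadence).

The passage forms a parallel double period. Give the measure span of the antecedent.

In a double period the first pair of phrases (ending half cadence) is the large antecedent and the second pair (ending perfect authentic cadence) is the large consequent; the antecedent is measures 28–37.

measures 28–37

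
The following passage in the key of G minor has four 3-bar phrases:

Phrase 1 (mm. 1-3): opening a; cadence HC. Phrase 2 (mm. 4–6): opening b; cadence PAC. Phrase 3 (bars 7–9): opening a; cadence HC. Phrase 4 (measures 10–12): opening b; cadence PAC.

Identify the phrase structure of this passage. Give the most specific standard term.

repeated period

The cadence pattern HC–PAC–HC–PAC is weak–strong twice, and phrases 3–4 restate phrases 1–2: a period heard twice, not a double period (which would end weakly at phrase 2).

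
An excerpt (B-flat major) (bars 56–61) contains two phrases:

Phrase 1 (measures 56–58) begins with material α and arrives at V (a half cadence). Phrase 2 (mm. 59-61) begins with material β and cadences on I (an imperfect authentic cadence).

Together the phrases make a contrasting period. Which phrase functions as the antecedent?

phrase 1

The phrase ending with the weaker cadence (half cadence) is the antecedent; the one ending more conclusively (imperfect authentic cadence) is the consequent. The antecedent is phrase 1.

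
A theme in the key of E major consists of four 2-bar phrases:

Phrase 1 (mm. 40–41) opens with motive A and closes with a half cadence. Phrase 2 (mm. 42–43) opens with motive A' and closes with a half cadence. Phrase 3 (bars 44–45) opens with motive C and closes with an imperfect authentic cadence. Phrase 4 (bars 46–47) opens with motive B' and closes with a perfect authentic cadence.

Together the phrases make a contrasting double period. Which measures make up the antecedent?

measures 40–43

In a double period the first pair of phrases (ending half cadence) is the large antecedent and the second pair (ending perfect authentic cadence) is the large consequent; the antecedent is measures 40–43.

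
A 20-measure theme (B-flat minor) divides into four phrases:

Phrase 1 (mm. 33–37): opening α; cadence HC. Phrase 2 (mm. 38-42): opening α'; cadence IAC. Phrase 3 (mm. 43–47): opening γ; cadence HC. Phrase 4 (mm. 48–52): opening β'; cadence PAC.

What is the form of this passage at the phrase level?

contrasting double period

Four phrases in two halves: the first half (bars 33-42) ends with an imperfect authentic cadence, the second (mm. 43–52) with a perfect authentic cadence — a large antecedent–consequent pair, i.e. a double period.
Phrase 3 begins with different material from phrase 1, making it contrasting.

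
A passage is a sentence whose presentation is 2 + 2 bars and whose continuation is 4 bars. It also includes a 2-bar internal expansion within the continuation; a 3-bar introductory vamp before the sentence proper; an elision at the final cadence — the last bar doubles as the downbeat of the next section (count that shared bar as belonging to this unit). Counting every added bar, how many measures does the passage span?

Basic sentence: 2 + 2 + 4 = 8 bars.
8 (basic form) + 2 (internal expansion) + 3 (introduction) = 13.
The elision shares a bar with the next section but does not change this unit's count.

13 measures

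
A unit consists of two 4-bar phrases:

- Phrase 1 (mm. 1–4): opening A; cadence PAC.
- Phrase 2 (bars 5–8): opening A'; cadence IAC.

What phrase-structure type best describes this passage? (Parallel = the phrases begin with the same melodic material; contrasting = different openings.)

phrase group

The second phrase closes with an imperfect authentic cadence, which is not stronger than the first phrase's perfect authentic cadence; without a weak→strong cadential pair there is no antecedent–consequent relationship, so this is a phrase group rather than a period.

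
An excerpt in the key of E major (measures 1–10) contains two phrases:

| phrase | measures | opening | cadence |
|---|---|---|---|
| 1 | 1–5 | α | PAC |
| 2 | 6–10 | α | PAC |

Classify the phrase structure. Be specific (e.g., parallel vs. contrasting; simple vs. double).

Both phrases have the same opening (α) and the same cadence (perfect authentic cadence): the second is a restatement, not a consequent, so this is a repeated phrase rather than a period.

repeated phrase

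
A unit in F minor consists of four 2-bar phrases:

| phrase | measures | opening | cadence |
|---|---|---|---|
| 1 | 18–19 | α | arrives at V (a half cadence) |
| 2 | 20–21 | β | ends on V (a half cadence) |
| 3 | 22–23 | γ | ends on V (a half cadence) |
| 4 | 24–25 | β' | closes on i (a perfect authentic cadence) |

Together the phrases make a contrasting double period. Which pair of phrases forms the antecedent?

In a double period the first pair of phrases (ending half cadence) is the large antecedent and the second pair (ending perfect authentic cadence) is the large consequent; the antecedent is phrases 1 and 2.

phrases 1 and 2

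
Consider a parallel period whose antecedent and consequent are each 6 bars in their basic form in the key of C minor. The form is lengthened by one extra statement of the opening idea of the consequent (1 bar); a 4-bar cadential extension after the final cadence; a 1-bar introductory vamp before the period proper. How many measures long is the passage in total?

Basic parallel period: 6 + 6 = 12 bars.
12 (basic form) + 1 (extra statement) + 4 (cadential extension) + 1 (introduction) = 18.

18 measures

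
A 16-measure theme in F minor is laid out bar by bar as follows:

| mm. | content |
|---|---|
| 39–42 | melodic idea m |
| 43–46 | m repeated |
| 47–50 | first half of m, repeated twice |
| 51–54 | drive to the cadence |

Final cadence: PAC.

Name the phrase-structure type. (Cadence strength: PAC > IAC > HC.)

Basic idea (mm. 39–42) + its repetition (bars 43–46) form the presentation; fragmentation and cadence (mm. 47–54) form the continuation — the 16-bar whole is a sentence.

sentence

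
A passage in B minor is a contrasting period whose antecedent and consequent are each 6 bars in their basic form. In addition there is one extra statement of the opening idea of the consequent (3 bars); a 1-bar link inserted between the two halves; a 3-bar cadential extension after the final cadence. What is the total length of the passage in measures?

19 measures

Basic contrasting period: 6 + 6 = 12 bars.
12 (basic form) + 3 (extra statement) + 1 (link) + 3 (cadential extension) = 19.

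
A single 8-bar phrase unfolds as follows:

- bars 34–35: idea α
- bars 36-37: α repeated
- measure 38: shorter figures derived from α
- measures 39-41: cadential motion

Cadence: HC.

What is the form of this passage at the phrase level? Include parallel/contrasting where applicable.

sentence

Basic idea (mm. 34–35) + its repetition (bars 36–37) form the presentation; fragmentation and cadence (bars 38-41) form the continuation — the 8-bar whole is a sentence.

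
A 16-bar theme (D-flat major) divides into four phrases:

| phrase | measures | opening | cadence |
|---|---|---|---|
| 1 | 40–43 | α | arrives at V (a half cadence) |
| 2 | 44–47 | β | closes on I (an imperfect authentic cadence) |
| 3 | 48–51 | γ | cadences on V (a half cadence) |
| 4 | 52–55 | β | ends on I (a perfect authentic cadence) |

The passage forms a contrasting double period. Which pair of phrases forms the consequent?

phrases 3 and 4

In a double period the first pair of phrases (ending imperfect authentic cadence) is the large antecedent and the second pair (ending perfect authentic cadence) is the large consequent; the consequent is phrases 3 and 4.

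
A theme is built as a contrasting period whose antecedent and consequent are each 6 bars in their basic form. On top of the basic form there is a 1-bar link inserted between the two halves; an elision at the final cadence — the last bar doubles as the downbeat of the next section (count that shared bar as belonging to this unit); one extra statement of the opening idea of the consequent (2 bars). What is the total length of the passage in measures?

15 measures

Basic contrasting period: 6 + 6 = 12 bars.
12 (basic form) + 1 (link) + 2 (extra statement) = 15.
The elision shares a bar with the next section but does not change this unit's count.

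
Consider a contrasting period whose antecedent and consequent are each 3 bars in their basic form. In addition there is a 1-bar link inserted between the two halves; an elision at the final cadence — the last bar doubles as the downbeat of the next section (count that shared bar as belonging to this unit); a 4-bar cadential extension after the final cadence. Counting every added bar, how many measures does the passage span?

Basic contrasting period: 3 + 3 = 6 bars.
6 (basic form) + 1 (link) + 4 (cadential extension) = 11.
The elision shares a bar with the next section but does not change this unit's count.

11 measures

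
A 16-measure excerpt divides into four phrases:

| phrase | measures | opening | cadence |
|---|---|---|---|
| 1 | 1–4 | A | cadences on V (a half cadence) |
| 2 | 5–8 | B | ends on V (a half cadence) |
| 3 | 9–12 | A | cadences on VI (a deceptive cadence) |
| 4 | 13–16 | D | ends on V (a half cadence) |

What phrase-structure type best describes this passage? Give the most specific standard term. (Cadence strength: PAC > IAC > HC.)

phrase group

Phrase 4 ends with a half cadence, no stronger than phrase 2's half cadence, so the four phrases do not form a double period; nor do phrases 3–4 duplicate 1–2, so it is not a repeated period. With no phrase reaching a conclusive cadence, the passage is a phrase group.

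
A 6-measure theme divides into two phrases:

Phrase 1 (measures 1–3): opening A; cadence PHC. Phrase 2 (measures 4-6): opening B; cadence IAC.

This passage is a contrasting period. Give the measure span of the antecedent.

measures 1–3

The antecedent is the phrase ending with the weaker cadence (Phrygian half cadence, phrase 1) and the consequent the one ending more conclusively (imperfect authentic cadence, phrase 2); the antecedent is mm. 1–3.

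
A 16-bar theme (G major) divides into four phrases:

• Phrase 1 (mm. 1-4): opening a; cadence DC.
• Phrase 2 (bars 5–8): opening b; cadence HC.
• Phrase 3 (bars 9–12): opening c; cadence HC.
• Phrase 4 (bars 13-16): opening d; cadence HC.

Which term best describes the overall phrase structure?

phrase group

Phrase 4 ends with a half cadence, no stronger than phrase 2's half cadence, so the four phrases do not form a double period; nor do phrases 3–4 duplicate 1–2, so it is not a repeated period. With no phrase reaching a conclusive cadence, the passage is a phrase group.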